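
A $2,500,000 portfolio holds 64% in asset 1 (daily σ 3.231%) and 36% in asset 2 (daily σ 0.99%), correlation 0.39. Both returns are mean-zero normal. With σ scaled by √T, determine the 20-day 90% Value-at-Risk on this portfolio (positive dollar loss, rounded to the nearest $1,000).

σ_p = √(0.64²·3.231² + 0.36²·0.99² + 2·0.39·0.64·0.36·3.231·0.99) = 2.231%.
σ_{20d} = 2.231% × √20 = 9.977%.
z(90%) = 1.282.
VaR = 1.282 × 9.977% = 12.791%; on $2,500,000 that is $319,775.

$320,000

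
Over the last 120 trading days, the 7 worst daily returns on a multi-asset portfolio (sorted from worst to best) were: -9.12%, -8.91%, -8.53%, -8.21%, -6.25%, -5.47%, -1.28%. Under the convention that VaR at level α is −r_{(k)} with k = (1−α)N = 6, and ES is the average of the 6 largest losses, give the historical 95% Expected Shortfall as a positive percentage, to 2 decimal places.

7.75%

The 6 worst returns sum to -46.49%.
ES = −(-46.49%) / 6 = 7.7483…% ≈ 7.75%.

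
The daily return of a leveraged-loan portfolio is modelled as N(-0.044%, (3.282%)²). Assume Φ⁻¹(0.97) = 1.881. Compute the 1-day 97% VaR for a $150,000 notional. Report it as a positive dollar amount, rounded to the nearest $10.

VaR = −μ + z·σ = −(-0.044%) + 1.881 × 3.282% = 6.217%.
On $150,000: 0.06217 × $150,000 = $9,326.

$9,330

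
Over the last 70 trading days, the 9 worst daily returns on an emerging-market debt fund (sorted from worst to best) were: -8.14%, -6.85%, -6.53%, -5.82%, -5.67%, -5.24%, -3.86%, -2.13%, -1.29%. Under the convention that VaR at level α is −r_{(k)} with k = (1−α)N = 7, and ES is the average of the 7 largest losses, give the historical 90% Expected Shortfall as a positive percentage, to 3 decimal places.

The 7 worst returns sum to -42.11%.
ES = −(-42.11%) / 7 = 6.0157…% ≈ 6.016%.

6.016%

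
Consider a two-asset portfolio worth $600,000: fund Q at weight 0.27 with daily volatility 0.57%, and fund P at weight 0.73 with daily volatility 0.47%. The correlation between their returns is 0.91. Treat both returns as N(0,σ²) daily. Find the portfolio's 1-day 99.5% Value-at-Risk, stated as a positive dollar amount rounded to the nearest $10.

$7,530

σ_p² = 0.27²·0.57² + 0.73²·0.47² + 2·0.91·0.27·0.73·0.57·0.47 = 0.2375 (%²).
σ_p = √0.2375 = 0.487%.
At 99.5%, z = 2.576.
VaR = 2.576 × 0.487% = 1.255%; on $600,000 that is $7,530.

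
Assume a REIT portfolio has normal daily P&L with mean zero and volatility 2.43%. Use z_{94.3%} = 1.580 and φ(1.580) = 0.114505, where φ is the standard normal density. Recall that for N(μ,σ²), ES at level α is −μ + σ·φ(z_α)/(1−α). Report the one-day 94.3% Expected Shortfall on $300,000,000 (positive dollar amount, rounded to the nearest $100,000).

Tail multiplier: φ(z)/(1−α) = 0.114505 / 0.057 = 2.009.
ES = 2.43% × 2.009 = 4.882%.
On $300,000,000: 0.04882 × $300,000,000 = $14,646,000.

$14,600,000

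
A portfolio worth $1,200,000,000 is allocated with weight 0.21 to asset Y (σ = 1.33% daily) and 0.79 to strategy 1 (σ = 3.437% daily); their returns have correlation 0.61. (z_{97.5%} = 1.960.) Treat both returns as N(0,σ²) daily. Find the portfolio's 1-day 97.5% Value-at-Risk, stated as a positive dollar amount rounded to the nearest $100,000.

σ_p² = 0.21²·1.33² + 0.79²·3.437² + 2·0.61·0.21·0.79·1.33·3.437 = 8.3757 (%²).
σ_p = √8.3757 = 2.894%.
VaR = 1.960 × 2.894% = 5.672%; on $1,200,000,000 that is $68,064,000.

$68,100,000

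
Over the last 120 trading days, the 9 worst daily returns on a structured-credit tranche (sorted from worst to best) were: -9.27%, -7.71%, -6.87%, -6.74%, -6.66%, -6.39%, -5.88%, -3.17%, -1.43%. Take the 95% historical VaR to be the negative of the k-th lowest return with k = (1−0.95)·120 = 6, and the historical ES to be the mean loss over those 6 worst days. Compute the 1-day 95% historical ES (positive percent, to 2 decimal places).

The 6 worst returns sum to -43.64%.
ES = −(-43.64%) / 6 = 7.2733…% ≈ 7.27%.

7.27%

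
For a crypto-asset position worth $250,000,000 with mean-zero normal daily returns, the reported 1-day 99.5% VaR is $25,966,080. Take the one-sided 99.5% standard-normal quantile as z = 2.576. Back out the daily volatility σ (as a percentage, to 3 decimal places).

VaR as a fraction: $25,966,080 / $250,000,000 = 10.386%.
σ = VaR / z = 10.386% / 2.576 = 4.032%.

4.032%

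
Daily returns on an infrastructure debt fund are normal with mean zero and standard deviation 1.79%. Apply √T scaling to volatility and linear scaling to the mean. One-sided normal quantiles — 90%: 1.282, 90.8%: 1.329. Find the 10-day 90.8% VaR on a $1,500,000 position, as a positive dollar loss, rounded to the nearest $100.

$112,800

σ_{10d} = 1.79% × √10 = 5.660%.
VaR = 1.329 × 5.660% = 7.522%.
On $1,500,000: 0.07522 × $1,500,000 = $112,830.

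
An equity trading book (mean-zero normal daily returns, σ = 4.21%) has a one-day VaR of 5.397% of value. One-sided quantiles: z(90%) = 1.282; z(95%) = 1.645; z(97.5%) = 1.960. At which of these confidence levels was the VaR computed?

90%

Implied z = VaR/σ = 5.397 / 4.21 = 1.282.
This matches z(90%) = 1.282.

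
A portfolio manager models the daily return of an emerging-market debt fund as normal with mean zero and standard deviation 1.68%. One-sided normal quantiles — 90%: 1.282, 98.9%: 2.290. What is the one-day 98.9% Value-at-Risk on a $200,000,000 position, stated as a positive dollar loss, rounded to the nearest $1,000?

$7,694,000

VaR = z·σ = 2.290 × 1.68% = 3.847%.
On $200,000,000: 0.03847 × $200,000,000 = $7,694,000.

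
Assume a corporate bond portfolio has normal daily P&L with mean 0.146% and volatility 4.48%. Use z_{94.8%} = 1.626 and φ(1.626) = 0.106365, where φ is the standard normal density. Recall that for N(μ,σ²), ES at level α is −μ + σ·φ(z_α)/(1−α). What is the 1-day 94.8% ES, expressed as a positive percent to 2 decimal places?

Tail multiplier: φ(z)/(1−α) = 0.106365 / 0.052 = 2.045.
ES = −(0.146%) + 4.48% × 2.045 = 9.016%.

9.02%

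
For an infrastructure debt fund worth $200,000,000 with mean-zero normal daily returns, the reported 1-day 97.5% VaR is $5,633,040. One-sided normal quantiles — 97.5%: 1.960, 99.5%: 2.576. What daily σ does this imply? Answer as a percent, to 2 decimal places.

VaR as a fraction: $5,633,040 / $200,000,000 = 2.817%.
σ = VaR / z = 2.817% / 1.960 = 1.437%.

1.44%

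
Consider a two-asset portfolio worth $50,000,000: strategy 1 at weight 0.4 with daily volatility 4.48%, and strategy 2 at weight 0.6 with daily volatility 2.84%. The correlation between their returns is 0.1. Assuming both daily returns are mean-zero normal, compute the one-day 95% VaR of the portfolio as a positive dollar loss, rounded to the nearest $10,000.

σ_p² = 0.4²·4.48² + 0.6²·2.84² + 2·0.1·0.4·0.6·4.48·2.84 = 6.7256 (%²).
σ_p = √6.7256 = 2.593%.
At 95%, z = 1.645.
VaR = 1.645 × 2.593% = 4.265%; on $50,000,000 that is $2,132,500.

$2,130,000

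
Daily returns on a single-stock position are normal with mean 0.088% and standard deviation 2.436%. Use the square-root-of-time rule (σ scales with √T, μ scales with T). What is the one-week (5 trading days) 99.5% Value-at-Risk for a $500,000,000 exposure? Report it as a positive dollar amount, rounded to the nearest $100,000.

At 99.5%, z = 2.576.
σ_{5d} = 2.436% × √5 = 5.447%; μ_{5d} = 5 × 0.088% = 0.440%.
VaR = −(0.440%) + 2.576 × 5.447% = 13.591%.
On $500,000,000: 0.13591 × $500,000,000 = $67,955,000.

$68,000,000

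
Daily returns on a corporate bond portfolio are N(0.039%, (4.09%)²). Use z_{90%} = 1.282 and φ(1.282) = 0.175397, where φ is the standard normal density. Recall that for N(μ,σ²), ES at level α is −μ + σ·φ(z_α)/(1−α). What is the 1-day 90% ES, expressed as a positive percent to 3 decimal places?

Tail multiplier: φ(z)/(1−α) = 0.175397 / 0.1 = 1.754.
ES = −(0.039%) + 4.09% × 1.754 = 7.135%.

7.135%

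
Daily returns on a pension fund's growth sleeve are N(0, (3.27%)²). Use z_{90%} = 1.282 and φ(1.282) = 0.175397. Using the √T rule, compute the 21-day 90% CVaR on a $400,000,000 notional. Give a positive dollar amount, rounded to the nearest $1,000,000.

σ_{21d} = 3.27% × √21 = 14.985%.
ES multiplier = φ(z)/(1−α) = 0.175397/0.1 = 1.754.
ES = 14.985% × 1.754 = 26.284%; on $400,000,000: $105,136,000.

$105,000,000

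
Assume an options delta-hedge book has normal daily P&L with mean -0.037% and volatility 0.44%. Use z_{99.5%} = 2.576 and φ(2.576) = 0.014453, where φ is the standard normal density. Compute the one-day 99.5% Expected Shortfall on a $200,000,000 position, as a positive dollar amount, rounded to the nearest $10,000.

$2,620,000

Tail multiplier: φ(z)/(1−α) = 0.014453 / 0.005 = 2.891.
ES = −(-0.037%) + 0.44% × 2.891 = 1.309%.
On $200,000,000: 0.01309 × $200,000,000 = $2,618,000.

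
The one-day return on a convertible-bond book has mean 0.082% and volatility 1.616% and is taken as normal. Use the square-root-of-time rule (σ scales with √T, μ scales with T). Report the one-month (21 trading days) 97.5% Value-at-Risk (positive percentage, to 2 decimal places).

At 97.5%, z = 1.960.
σ_{21d} = 1.616% × √21 = 7.405%; μ_{21d} = 21 × 0.082% = 1.722%.
VaR = −(1.722%) + 1.960 × 7.405% = 12.792%.

12.79%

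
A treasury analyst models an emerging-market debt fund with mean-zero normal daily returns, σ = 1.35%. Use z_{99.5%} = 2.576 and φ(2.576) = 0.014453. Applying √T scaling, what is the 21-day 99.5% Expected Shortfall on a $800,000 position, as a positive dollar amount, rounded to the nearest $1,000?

$143,000

σ_{21d} = 1.35% × √21 = 6.186%.
ES multiplier = φ(z)/(1−α) = 0.014453/0.005 = 2.891.
ES = 6.186% × 2.891 = 17.884%; on $800,000: $143,072.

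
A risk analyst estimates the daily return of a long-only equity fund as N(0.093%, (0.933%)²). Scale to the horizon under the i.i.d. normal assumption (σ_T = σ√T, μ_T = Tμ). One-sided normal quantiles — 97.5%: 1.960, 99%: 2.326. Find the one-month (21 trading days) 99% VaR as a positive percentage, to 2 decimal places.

7.99%

σ_{21d} = 0.933% × √21 = 4.276%; μ_{21d} = 21 × 0.093% = 1.953%.
VaR = −(1.953%) + 2.326 × 4.276% = 7.993%.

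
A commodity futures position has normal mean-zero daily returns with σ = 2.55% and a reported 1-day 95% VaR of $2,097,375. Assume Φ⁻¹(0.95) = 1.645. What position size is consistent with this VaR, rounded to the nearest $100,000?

$50,000,000

VaR as a fraction of value: z·σ = 1.645 × 2.55% = 4.19475%.
Position = $2,097,375 / 0.0419475 = $50,000,000.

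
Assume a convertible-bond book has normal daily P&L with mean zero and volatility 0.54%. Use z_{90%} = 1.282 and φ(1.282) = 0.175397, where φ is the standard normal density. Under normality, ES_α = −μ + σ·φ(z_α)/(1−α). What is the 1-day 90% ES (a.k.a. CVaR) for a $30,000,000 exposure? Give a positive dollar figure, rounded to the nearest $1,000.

$284,000

Tail multiplier: φ(z)/(1−α) = 0.175397 / 0.1 = 1.754.
ES = 0.54% × 1.754 = 0.947%.
On $30,000,000: 0.00947 × $30,000,000 = $284,100.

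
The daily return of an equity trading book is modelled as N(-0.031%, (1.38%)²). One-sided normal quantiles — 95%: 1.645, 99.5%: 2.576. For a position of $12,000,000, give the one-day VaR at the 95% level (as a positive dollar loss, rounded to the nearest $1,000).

VaR = −μ + z·σ = −(-0.031%) + 1.645 × 1.38% = 2.301%.
On $12,000,000: 0.02301 × $12,000,000 = $276,120.

$276,000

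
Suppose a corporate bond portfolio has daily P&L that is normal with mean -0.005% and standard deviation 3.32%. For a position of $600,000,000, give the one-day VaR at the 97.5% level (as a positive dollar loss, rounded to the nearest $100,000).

$39,100,000

At 97.5% one-sided, z = 1.960.
VaR = −μ + z·σ = −(-0.005%) + 1.960 × 3.32% = 6.512%.
On $600,000,000: 0.06512 × $600,000,000 = $39,072,000.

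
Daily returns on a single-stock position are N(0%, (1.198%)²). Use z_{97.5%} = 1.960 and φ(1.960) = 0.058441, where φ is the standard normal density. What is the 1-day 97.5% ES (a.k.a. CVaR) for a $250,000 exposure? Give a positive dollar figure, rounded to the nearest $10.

Tail multiplier: φ(z)/(1−α) = 0.058441 / 0.025 = 2.338.
ES = 1.198% × 2.338 = 2.801%.
On $250,000: 0.02801 × $250,000 = $7,002.

$7,000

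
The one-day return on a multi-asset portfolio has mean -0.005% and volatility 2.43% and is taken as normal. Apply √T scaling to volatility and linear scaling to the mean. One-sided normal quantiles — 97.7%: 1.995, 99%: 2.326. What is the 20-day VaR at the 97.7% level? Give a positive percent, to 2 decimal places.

σ_{20d} = 2.43% × √20 = 10.867%; μ_{20d} = 20 × -0.005% = -0.100%.
VaR = −(-0.100%) + 1.995 × 10.867% = 21.780%.

21.78%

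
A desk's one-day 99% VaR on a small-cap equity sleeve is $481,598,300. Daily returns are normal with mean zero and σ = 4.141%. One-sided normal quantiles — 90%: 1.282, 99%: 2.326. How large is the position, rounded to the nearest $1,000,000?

VaR as a fraction of value: z·σ = 2.326 × 4.141% = 9.63197%.
Position = $481,598,300 / 0.0963197 = $5,000,000,000.

$5,000,000,000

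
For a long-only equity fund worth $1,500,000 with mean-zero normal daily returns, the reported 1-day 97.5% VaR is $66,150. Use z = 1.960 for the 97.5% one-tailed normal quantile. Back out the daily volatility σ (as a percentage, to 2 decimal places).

2.25%

VaR as a fraction: $66,150 / $1,500,000 = 4.410%.
σ = VaR / z = 4.410% / 1.960 = 2.250%.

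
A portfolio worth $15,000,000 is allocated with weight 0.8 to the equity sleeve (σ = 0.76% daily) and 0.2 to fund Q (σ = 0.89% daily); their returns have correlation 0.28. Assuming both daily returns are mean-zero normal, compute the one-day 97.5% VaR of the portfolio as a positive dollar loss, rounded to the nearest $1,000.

$200,000

σ_p² = 0.8²·0.76² + 0.2²·0.89² + 2·0.28·0.8·0.2·0.76·0.89 = 0.4620 (%²).
σ_p = √0.4620 = 0.680%.
At 97.5%, z = 1.960.
VaR = 1.960 × 0.680% = 1.333%; on $15,000,000 that is $199,950.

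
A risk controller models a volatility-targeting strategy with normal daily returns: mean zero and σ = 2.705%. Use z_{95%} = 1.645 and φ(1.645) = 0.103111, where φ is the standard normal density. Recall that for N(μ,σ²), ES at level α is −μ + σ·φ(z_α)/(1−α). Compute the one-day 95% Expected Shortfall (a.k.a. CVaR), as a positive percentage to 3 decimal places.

5.578%

Tail multiplier: φ(z)/(1−α) = 0.103111 / 0.05 = 2.062.
ES = 2.705% × 2.062 = 5.578%.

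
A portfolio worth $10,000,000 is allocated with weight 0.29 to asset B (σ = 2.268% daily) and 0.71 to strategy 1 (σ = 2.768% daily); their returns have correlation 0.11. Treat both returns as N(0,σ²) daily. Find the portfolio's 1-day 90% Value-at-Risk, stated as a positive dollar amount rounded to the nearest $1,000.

σ_p² = 0.29²·2.268² + 0.71²·2.768² + 2·0.11·0.29·0.71·2.268·2.768 = 4.5793 (%²).
σ_p = √4.5793 = 2.140%.
At 90%, z = 1.282.
VaR = 1.282 × 2.140% = 2.743%; on $10,000,000 that is $274,300.

$274,000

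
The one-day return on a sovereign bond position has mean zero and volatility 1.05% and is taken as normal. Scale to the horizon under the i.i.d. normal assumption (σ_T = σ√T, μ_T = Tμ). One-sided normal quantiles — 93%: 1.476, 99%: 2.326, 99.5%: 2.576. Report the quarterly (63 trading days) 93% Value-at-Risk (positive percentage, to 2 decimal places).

12.30%

σ_{63d} = 1.05% × √63 = 8.334%.
VaR = 1.476 × 8.334% = 12.301%.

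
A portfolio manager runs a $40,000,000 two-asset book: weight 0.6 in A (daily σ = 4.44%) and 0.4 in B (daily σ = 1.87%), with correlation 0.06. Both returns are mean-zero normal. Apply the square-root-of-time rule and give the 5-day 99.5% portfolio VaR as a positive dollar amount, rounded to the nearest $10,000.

σ_p = √(0.6²·4.44² + 0.4²·1.87² + 2·0.06·0.6·0.4·4.44·1.87) = 2.810%.
σ_{5d} = 2.810% × √5 = 6.283%.
z(99.5%) = 2.576.
VaR = 2.576 × 6.283% = 16.185%; on $40,000,000 that is $6,474,000.

$6,470,000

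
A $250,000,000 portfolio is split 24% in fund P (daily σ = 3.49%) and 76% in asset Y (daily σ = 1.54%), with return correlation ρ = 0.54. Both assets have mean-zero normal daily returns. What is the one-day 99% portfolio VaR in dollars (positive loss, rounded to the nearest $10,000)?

σ_p² = 0.24²·3.49² + 0.76²·1.54² + 2·0.54·0.24·0.76·3.49·1.54 = 3.1302 (%²).
σ_p = √3.1302 = 1.769%.
At 99%, z = 2.326.
VaR = 2.326 × 1.769% = 4.115%; on $250,000,000 that is $10,287,500.

$10,290,000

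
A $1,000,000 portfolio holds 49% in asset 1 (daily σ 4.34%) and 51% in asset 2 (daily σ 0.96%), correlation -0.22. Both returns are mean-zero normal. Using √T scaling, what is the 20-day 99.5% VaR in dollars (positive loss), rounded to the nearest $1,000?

σ_p = √(0.49²·4.34² + 0.51²·0.96² + 2·-0.22·0.49·0.51·4.34·0.96) = 2.075%.
σ_{20d} = 2.075% × √20 = 9.280%.
z(99.5%) = 2.576.
VaR = 2.576 × 9.280% = 23.905%; on $1,000,000 that is $239,050.

$239,000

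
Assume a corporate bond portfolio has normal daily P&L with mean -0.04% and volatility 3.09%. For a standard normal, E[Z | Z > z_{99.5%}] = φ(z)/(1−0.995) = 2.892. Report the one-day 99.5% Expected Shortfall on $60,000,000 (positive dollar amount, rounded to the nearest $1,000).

ES = −(-0.04%) + 3.09% × 2.892 = 8.976%.
On $60,000,000: 0.08976 × $60,000,000 = $5,385,600.

$5,386,000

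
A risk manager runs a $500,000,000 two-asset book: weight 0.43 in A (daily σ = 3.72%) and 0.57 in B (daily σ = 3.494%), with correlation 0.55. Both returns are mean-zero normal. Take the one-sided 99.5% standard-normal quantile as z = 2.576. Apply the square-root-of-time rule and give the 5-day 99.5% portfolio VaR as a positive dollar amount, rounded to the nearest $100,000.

σ_p = √(0.43²·3.72² + 0.57²·3.494² + 2·0.55·0.43·0.57·3.72·3.494) = 3.167%.
σ_{5d} = 3.167% × √5 = 7.082%.
VaR = 2.576 × 7.082% = 18.243%; on $500,000,000 that is $91,215,000.

$91,200,000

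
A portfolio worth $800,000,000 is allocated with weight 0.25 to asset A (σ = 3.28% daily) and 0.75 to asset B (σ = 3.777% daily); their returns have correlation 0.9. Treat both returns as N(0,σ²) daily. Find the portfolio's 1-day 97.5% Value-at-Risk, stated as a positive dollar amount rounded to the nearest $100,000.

$56,300,000

σ_p² = 0.25²·3.28² + 0.75²·3.777² + 2·0.9·0.25·0.75·3.28·3.777 = 12.8780 (%²).
σ_p = √12.8780 = 3.589%.
At 97.5%, z = 1.960.
VaR = 1.960 × 3.589% = 7.034%; on $800,000,000 that is $56,272,000.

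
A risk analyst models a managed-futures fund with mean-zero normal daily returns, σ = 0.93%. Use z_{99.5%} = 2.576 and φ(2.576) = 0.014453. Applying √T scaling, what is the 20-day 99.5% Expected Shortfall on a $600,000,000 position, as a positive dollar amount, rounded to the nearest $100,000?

σ_{20d} = 0.93% × √20 = 4.159%.
ES multiplier = φ(z)/(1−α) = 0.014453/0.005 = 2.891.
ES = 4.159% × 2.891 = 12.024%; on $600,000,000: $72,144,000.

$72,100,000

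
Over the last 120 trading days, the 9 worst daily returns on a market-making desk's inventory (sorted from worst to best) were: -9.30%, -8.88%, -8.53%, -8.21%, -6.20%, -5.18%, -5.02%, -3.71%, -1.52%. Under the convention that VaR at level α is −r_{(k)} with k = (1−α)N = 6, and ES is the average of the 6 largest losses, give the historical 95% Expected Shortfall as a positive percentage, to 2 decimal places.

7.72%

The 6 worst returns sum to -46.30%.
ES = −(-46.30%) / 6 = 7.7166…% ≈ 7.72%.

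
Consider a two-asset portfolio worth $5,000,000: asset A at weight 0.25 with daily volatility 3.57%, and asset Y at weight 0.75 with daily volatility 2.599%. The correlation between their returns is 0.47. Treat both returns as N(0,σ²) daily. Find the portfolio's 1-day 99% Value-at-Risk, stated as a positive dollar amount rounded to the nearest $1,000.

σ_p² = 0.25²·3.57² + 0.75²·2.599² + 2·0.47·0.25·0.75·3.57·2.599 = 6.2315 (%²).
σ_p = √6.2315 = 2.496%.
At 99%, z = 2.326.
VaR = 2.326 × 2.496% = 5.806%; on $5,000,000 that is $290,300.

$290,000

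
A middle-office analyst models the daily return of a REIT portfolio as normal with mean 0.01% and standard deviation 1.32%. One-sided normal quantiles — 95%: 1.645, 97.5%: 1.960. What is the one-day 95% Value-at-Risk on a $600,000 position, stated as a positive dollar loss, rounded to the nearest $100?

$13,000

VaR = −μ + z·σ = −(0.01%) + 1.645 × 1.32% = 2.161%.
On $600,000: 0.02161 × $600,000 = $12,966.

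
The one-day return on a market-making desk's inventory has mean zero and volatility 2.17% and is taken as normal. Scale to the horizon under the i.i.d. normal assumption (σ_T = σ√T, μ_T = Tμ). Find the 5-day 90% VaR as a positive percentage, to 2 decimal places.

6.22%

At 90%, z = 1.282.
σ_{5d} = 2.17% × √5 = 4.852%.
VaR = 1.282 × 4.852% = 6.220%.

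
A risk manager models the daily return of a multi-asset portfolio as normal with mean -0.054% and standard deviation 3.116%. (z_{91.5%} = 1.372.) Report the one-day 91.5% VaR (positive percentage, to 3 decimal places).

4.329%

VaR = −μ + z·σ = −(-0.054%) + 1.372 × 3.116% = 4.329%.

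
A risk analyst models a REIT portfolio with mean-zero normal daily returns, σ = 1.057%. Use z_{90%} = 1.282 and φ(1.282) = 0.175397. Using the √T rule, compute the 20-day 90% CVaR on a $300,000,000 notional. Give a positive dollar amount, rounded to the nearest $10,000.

σ_{20d} = 1.057% × √20 = 4.727%.
ES multiplier = φ(z)/(1−α) = 0.175397/0.1 = 1.754.
ES = 4.727% × 1.754 = 8.291%; on $300,000,000: $24,873,000.

$24,870,000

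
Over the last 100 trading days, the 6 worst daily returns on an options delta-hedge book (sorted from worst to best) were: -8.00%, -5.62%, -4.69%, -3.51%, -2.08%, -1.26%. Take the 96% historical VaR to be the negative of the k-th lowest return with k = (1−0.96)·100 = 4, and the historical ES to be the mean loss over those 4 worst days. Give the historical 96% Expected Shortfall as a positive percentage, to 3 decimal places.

5.455%

The 4 worst returns sum to -21.82%.
ES = −(-21.82%) / 4 = 5.455%.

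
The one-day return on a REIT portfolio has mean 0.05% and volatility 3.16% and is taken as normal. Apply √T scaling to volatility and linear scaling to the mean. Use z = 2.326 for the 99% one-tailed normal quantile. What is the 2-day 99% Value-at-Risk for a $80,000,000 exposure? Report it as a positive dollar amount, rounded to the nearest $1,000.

σ_{2d} = 3.16% × √2 = 4.469%; μ_{2d} = 2 × 0.05% = 0.100%.
VaR = −(0.100%) + 2.326 × 4.469% = 10.295%.
On $80,000,000: 0.10295 × $80,000,000 = $8,236,000.

$8,236,000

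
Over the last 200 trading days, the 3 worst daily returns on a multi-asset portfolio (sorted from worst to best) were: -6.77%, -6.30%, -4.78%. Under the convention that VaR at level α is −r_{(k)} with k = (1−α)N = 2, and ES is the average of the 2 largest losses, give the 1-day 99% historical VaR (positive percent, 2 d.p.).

k = 2; the 2nd lowest return is -6.30%, so VaR = 6.30%.

6.30%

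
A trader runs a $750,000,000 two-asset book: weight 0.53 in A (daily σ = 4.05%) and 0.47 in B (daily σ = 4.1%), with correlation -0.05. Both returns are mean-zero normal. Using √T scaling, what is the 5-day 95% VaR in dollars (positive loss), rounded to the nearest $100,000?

σ_p = √(0.53²·4.05² + 0.47²·4.1² + 2·-0.05·0.53·0.47·4.05·4.1) = 2.812%.
σ_{5d} = 2.812% × √5 = 6.288%.
z(95%) = 1.645.
VaR = 1.645 × 6.288% = 10.344%; on $750,000,000 that is $77,580,000.

$77,600,000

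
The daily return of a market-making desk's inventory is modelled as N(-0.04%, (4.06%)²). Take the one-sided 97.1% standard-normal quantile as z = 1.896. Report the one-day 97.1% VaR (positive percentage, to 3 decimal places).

7.738%

VaR = −μ + z·σ = −(-0.04%) + 1.896 × 4.06% = 7.738%.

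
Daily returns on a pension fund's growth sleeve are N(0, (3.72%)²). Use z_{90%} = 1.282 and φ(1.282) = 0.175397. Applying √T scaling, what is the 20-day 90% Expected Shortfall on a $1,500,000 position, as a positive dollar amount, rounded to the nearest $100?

$437,700

σ_{20d} = 3.72% × √20 = 16.636%.
ES multiplier = φ(z)/(1−α) = 0.175397/0.1 = 1.754.
ES = 16.636% × 1.754 = 29.180%; on $1,500,000: $437,700.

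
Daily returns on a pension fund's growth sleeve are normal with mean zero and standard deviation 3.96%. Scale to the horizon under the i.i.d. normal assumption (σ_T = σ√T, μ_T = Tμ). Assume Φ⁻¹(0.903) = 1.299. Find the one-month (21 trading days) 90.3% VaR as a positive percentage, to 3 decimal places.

σ_{21d} = 3.96% × √21 = 18.147%.
VaR = 1.299 × 18.147% = 23.573%.

23.573%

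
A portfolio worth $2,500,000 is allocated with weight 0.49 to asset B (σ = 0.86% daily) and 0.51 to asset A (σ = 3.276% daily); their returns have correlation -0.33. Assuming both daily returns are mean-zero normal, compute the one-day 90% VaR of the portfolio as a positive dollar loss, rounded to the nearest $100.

$50,700

σ_p² = 0.49²·0.86² + 0.51²·3.276² + 2·-0.33·0.49·0.51·0.86·3.276 = 2.5043 (%²).
σ_p = √2.5043 = 1.583%.
At 90%, z = 1.282.
VaR = 1.282 × 1.583% = 2.029%; on $2,500,000 that is $50,725.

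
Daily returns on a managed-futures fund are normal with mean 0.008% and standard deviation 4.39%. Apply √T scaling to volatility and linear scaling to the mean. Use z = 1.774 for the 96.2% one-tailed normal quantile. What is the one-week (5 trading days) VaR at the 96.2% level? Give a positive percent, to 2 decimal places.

σ_{5d} = 4.39% × √5 = 9.816%; μ_{5d} = 5 × 0.008% = 0.040%.
VaR = −(0.040%) + 1.774 × 9.816% = 17.374%.

17.37%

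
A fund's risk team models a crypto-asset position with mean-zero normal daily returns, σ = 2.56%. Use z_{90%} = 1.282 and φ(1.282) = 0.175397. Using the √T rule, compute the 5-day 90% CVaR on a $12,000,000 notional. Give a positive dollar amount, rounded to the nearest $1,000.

σ_{5d} = 2.56% × √5 = 5.724%.
ES multiplier = φ(z)/(1−α) = 0.175397/0.1 = 1.754.
ES = 5.724% × 1.754 = 10.040%; on $12,000,000: $1,204,800.

$1,205,000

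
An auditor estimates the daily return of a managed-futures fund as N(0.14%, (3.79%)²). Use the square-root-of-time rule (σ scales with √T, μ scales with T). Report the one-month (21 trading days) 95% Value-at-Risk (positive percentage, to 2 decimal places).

25.63%

At 95%, z = 1.645.
σ_{21d} = 3.79% × √21 = 17.368%; μ_{21d} = 21 × 0.14% = 2.940%.
VaR = −(2.940%) + 1.645 × 17.368% = 25.630%.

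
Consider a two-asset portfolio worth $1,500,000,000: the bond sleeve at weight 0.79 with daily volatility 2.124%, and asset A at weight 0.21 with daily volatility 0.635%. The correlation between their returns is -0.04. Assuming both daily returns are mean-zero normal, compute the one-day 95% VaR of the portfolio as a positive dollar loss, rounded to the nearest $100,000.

σ_p² = 0.79²·2.124² + 0.21²·0.635² + 2·-0.04·0.79·0.21·2.124·0.635 = 2.8154 (%²).
σ_p = √2.8154 = 1.678%.
At 95%, z = 1.645.
VaR = 1.645 × 1.678% = 2.760%; on $1,500,000,000 that is $41,400,000.

$41,400,000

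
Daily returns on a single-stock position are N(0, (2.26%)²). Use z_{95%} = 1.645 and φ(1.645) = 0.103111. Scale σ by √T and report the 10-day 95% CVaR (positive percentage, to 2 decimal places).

14.74%

σ_{10d} = 2.26% × √10 = 7.147%.
ES multiplier = φ(z)/(1−α) = 0.103111/0.05 = 2.062.
ES = 7.147% × 2.062 = 14.737%.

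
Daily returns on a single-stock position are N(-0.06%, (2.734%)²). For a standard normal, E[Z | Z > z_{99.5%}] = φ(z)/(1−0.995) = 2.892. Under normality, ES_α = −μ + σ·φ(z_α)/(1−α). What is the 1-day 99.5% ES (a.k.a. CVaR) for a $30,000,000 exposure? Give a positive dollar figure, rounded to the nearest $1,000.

$2,390,000

ES = −(-0.06%) + 2.734% × 2.892 = 7.967%.
On $30,000,000: 0.07967 × $30,000,000 = $2,390,100.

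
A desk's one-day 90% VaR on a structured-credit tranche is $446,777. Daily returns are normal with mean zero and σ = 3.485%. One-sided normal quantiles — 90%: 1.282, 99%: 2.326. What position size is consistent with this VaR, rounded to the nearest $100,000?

VaR as a fraction of value: z·σ = 1.282 × 3.485% = 4.46777%.
Position = $446,777 / 0.0446777 = $10,000,000.

$10,000,000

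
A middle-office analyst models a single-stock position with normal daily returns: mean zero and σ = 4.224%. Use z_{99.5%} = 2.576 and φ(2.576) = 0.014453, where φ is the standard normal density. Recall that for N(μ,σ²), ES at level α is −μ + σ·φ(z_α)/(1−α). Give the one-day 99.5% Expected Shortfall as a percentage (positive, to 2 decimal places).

Tail multiplier: φ(z)/(1−α) = 0.014453 / 0.005 = 2.891.
ES = 4.224% × 2.891 = 12.212%.

12.21%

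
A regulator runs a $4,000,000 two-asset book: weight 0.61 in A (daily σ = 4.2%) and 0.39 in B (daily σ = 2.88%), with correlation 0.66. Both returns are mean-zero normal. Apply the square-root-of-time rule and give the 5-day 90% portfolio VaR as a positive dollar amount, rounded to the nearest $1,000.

$391,000

σ_p = √(0.61²·4.2² + 0.39²·2.88² + 2·0.66·0.61·0.39·4.2·2.88) = 3.409%.
σ_{5d} = 3.409% × √5 = 7.623%.
z(90%) = 1.282.
VaR = 1.282 × 7.623% = 9.773%; on $4,000,000 that is $390,920.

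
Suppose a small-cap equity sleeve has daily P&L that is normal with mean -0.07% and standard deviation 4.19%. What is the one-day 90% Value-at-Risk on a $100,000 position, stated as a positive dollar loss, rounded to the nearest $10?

At 90% one-sided, z = 1.282.
VaR = −μ + z·σ = −(-0.07%) + 1.282 × 4.19% = 5.442%.
On $100,000: 0.05442 × $100,000 = $5,442.

$5,440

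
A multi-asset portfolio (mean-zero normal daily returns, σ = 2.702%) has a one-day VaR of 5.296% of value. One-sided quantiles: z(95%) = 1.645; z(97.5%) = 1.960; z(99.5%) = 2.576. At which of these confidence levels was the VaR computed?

97.5%

Implied z = VaR/σ = 5.296 / 2.702 = 1.960.
This matches z(97.5%) = 1.960.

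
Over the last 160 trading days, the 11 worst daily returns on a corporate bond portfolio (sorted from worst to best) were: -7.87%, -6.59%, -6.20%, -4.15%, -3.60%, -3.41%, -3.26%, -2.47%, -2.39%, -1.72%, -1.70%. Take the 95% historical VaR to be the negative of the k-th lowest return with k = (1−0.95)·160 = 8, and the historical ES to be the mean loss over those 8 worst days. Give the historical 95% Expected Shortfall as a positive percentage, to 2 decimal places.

4.69%

The 8 worst returns sum to -37.55%.
ES = −(-37.55%) / 8 = 4.69375% ≈ 4.69%.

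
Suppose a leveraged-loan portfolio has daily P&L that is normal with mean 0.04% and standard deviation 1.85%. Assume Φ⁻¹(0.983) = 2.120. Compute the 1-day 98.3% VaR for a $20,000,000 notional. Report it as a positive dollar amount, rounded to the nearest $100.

VaR = −μ + z·σ = −(0.04%) + 2.120 × 1.85% = 3.882%.
On $20,000,000: 0.03882 × $20,000,000 = $776,400.

$776,400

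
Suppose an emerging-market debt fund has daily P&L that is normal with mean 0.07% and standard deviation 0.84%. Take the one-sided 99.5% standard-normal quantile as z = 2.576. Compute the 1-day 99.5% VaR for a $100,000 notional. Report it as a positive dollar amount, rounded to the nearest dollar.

VaR = −μ + z·σ = −(0.07%) + 2.576 × 0.84% = 2.094%.
On $100,000: 0.02094 × $100,000 = $2,094.

$2,094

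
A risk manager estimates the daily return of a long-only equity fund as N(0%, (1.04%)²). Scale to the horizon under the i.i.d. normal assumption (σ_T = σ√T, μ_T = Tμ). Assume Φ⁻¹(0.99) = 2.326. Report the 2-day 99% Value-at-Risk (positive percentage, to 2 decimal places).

3.42%

σ_{2d} = 1.04% × √2 = 1.471%.
VaR = 2.326 × 1.471% = 3.422%.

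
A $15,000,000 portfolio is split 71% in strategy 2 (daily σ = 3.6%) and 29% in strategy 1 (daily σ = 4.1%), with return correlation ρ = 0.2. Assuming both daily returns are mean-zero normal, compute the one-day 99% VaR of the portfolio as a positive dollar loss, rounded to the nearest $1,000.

σ_p² = 0.71²·3.6² + 0.29²·4.1² + 2·0.2·0.71·0.29·3.6·4.1 = 9.1625 (%²).
σ_p = √9.1625 = 3.027%.
At 99%, z = 2.326.
VaR = 2.326 × 3.027% = 7.041%; on $15,000,000 that is $1,056,150.

$1,056,000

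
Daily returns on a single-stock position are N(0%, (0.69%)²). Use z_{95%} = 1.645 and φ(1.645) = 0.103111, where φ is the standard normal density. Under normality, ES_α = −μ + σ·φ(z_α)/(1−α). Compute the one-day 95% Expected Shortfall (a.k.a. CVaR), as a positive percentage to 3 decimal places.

1.423%

Tail multiplier: φ(z)/(1−α) = 0.103111 / 0.05 = 2.062.
ES = 0.69% × 2.062 = 1.423%.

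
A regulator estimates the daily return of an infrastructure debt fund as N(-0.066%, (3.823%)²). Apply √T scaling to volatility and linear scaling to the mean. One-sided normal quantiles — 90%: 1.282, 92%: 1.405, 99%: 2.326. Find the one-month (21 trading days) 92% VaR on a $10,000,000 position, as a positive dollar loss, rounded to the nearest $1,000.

$2,600,000

σ_{21d} = 3.823% × √21 = 17.519%; μ_{21d} = 21 × -0.066% = -1.386%.
VaR = −(-1.386%) + 1.405 × 17.519% = 26.000%.
On $10,000,000: 0.26000 × $10,000,000 = $2,600,000.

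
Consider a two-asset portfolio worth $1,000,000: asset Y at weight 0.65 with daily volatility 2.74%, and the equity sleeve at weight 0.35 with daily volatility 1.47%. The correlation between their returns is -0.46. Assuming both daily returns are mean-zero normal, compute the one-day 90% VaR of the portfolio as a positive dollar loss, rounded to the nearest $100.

σ_p² = 0.65²·2.74² + 0.35²·1.47² + 2·-0.46·0.65·0.35·2.74·1.47 = 2.5937 (%²).
σ_p = √2.5937 = 1.610%.
At 90%, z = 1.282.
VaR = 1.282 × 1.610% = 2.064%; on $1,000,000 that is $20,640.

$20,600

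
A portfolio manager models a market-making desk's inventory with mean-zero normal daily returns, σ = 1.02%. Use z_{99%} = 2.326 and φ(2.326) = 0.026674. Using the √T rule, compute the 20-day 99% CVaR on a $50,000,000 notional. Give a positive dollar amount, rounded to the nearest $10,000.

$6,080,000

σ_{20d} = 1.02% × √20 = 4.562%.
ES multiplier = φ(z)/(1−α) = 0.026674/0.01 = 2.667.
ES = 4.562% × 2.667 = 12.167%; on $50,000,000: $6,083,500.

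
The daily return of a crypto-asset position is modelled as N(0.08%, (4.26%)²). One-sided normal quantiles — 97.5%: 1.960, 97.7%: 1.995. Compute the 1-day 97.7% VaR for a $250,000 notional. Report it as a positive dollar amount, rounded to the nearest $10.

VaR = −μ + z·σ = −(0.08%) + 1.995 × 4.26% = 8.419%.
On $250,000: 0.08419 × $250,000 = $21,048.

$21,050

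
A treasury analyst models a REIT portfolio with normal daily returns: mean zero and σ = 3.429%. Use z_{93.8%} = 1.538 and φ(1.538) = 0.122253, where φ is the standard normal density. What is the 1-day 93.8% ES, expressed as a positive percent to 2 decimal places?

6.76%

Tail multiplier: φ(z)/(1−α) = 0.122253 / 0.062 = 1.972.
ES = 3.429% × 1.972 = 6.762%.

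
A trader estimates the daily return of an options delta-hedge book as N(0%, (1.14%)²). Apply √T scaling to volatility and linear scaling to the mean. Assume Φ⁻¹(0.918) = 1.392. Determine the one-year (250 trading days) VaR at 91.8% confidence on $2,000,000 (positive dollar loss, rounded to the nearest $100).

σ_{250d} = 1.14% × √250 = 18.025%.
VaR = 1.392 × 18.025% = 25.091%.
On $2,000,000: 0.25091 × $2,000,000 = $501,820.

$501,800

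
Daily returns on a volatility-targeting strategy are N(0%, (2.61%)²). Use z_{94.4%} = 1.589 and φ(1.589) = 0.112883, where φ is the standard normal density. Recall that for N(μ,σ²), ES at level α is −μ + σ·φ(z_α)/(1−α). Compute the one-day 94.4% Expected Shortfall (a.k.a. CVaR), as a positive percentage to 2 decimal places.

Tail multiplier: φ(z)/(1−α) = 0.112883 / 0.056 = 2.016.
ES = 2.61% × 2.016 = 5.262%.

5.26%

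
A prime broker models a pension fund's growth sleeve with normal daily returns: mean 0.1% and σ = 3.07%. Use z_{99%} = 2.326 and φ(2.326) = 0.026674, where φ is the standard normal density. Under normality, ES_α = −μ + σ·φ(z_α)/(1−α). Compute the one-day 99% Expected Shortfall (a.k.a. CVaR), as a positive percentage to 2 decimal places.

8.09%

Tail multiplier: φ(z)/(1−α) = 0.026674 / 0.01 = 2.667.
ES = −(0.1%) + 3.07% × 2.667 = 8.088%.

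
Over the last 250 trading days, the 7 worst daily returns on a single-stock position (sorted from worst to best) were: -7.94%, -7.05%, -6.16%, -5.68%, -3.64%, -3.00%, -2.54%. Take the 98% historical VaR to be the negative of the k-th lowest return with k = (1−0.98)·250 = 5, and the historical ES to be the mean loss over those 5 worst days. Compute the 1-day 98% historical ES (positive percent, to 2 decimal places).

The 5 worst returns sum to -30.47%.
ES = −(-30.47%) / 5 = 6.094% ≈ 6.09%.

6.09%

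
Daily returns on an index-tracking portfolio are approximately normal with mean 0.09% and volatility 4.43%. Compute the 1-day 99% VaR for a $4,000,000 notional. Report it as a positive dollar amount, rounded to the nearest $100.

$408,600

At 99% one-sided, z = 2.326.
VaR = −μ + z·σ = −(0.09%) + 2.326 × 4.43% = 10.214%.
On $4,000,000: 0.10214 × $4,000,000 = $408,560.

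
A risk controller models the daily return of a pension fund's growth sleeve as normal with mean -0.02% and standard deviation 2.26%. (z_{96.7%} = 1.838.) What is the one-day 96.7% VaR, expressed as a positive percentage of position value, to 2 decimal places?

4.17%

VaR = −μ + z·σ = −(-0.02%) + 1.838 × 2.26% = 4.174%.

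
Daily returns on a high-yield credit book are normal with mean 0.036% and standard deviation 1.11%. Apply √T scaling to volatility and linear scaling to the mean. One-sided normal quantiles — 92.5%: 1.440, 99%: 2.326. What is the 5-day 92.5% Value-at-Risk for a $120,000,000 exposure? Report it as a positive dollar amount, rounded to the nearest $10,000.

$4,070,000

σ_{5d} = 1.11% × √5 = 2.482%; μ_{5d} = 5 × 0.036% = 0.180%.
VaR = −(0.180%) + 1.440 × 2.482% = 3.394%.
On $120,000,000: 0.03394 × $120,000,000 = $4,072,800.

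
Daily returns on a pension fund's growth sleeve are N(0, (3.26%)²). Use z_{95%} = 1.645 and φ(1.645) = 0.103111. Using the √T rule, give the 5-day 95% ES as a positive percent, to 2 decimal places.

σ_{5d} = 3.26% × √5 = 7.290%.
ES multiplier = φ(z)/(1−α) = 0.103111/0.05 = 2.062.
ES = 7.290% × 2.062 = 15.032%.

15.03%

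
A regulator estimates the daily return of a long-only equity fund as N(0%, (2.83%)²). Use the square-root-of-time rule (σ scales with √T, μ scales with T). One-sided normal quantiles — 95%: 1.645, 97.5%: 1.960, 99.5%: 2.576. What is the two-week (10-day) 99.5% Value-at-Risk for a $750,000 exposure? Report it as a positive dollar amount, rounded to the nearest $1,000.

$173,000

σ_{10d} = 2.83% × √10 = 8.949%.
VaR = 2.576 × 8.949% = 23.053%.
On $750,000: 0.23053 × $750,000 = $172,898.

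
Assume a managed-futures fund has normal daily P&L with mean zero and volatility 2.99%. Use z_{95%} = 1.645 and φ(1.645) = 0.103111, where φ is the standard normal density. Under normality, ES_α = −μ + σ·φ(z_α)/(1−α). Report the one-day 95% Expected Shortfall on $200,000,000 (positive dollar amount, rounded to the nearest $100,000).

Tail multiplier: φ(z)/(1−α) = 0.103111 / 0.05 = 2.062.
ES = 2.99% × 2.062 = 6.165%.
On $200,000,000: 0.06165 × $200,000,000 = $12,330,000.

$12,300,000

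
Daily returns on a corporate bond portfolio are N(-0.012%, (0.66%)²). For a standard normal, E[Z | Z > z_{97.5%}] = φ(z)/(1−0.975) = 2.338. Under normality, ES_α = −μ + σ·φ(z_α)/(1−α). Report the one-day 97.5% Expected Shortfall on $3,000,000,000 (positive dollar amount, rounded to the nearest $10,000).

ES = −(-0.012%) + 0.66% × 2.338 = 1.555%.
On $3,000,000,000: 0.01555 × $3,000,000,000 = $46,650,000.

$46,650,000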